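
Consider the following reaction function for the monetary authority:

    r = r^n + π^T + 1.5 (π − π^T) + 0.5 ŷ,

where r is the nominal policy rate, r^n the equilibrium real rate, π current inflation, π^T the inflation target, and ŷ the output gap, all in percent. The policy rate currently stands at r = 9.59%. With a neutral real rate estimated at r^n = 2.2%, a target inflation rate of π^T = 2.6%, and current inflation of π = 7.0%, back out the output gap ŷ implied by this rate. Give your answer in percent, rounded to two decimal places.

-3.62%

0.5 ŷ = 9.59 − 2.2 − 2.6 − 1.5 × (7.0 − 2.6) = -1.81
ŷ = -1.81 / 0.5 = -3.62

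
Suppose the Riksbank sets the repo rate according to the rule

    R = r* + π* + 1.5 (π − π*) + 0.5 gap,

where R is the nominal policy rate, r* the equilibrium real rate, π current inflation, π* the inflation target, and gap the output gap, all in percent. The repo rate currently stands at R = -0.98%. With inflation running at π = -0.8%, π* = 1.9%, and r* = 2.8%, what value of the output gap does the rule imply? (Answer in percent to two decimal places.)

-3.26%

0.5 gap = -0.98 − 2.8 − 1.9 − 1.5 × ((-0.8) − 1.9) = -1.63
gap = -1.63 / 0.5 = -3.26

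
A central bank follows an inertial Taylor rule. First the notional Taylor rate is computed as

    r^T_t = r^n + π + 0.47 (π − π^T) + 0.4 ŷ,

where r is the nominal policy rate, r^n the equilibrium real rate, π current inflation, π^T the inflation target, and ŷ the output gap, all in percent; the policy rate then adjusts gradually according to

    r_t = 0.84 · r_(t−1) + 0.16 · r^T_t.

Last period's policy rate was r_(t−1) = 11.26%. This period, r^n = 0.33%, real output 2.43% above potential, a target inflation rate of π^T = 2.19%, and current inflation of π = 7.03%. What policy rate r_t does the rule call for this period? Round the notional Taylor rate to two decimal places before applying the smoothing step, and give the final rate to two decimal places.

11.16%

Output 2.43% above potential → ŷ = 2.43.
r^T_t = 0.33 + 7.03 + 0.47 × (7.03 − 2.19) + 0.4 × 2.43
   = 0.33 + 7.03 + 2.2748 + 0.972 = 10.61
r_t = 0.84 × 11.26 + 0.16 × 10.61 = 9.4584 + 1.6976 = 11.16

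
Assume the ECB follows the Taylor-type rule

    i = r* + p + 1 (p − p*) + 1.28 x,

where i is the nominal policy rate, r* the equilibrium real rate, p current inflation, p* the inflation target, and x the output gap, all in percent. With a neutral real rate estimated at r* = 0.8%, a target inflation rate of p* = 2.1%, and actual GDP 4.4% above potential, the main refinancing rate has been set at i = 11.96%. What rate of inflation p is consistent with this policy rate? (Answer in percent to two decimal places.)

3.81%

Output 4.4% above potential → x = 4.4.
Collecting p: i = r* + (1 + 1) p − 1 p* + 1.28 x
2 p = 11.96 − 0.8 + 1 × 2.1 − 1.28 × 4.4 = 7.628
p = 7.628 / 2 = 3.81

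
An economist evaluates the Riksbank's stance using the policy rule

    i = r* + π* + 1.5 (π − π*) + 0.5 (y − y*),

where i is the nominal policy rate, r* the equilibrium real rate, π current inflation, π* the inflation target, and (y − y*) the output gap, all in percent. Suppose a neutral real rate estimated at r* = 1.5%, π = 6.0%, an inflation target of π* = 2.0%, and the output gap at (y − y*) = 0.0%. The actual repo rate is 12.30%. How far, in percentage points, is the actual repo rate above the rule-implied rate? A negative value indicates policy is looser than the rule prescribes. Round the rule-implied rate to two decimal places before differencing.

i = 1.5 + 2.0 + 1.5 × (6.0 − 2.0) + 0.5 × 0.0
   = 1.5 + 2 + 6 + 0 = 9.50
Deviation = 12.30 − 9.50 = 2.80 pp.

2.80 pp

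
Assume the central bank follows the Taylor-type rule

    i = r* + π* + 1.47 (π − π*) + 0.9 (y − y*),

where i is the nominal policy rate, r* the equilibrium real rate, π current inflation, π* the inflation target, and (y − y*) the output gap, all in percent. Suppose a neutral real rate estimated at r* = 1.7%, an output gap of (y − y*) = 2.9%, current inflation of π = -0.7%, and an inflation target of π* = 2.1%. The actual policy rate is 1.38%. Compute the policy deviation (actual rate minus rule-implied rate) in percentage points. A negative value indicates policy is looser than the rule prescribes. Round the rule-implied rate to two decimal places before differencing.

i = 1.7 + 2.1 + 1.47 × (-0.7 − 2.1) + 0.9 × 2.9
   = 1.7 + 2.1 − 4.116 + 2.61 = 2.29
Deviation = 1.38 − 2.29 = -0.91 pp.

-0.91 pp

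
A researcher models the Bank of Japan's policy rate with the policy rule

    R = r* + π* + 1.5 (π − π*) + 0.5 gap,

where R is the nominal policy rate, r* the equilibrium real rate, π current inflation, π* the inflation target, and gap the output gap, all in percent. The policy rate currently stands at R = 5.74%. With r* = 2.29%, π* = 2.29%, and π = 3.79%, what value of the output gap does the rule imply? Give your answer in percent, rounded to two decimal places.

-2.18%

0.5 gap = 5.74 − 2.29 − 2.29 − 1.5 × (3.79 − 2.29) = -1.09
gap = -1.09 / 0.5 = -2.18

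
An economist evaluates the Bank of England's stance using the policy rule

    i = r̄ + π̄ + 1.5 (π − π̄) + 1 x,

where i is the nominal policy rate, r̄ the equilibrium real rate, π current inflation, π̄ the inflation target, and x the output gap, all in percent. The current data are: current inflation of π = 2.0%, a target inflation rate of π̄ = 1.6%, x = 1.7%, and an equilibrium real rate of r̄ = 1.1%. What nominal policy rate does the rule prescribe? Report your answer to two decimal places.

5.00%

i = 1.1 + 1.6 + 1.5 × (2.0 − 1.6) + 1 × 1.7
   = 1.1 + 1.6 + 0.6 + 1.7 = 5.00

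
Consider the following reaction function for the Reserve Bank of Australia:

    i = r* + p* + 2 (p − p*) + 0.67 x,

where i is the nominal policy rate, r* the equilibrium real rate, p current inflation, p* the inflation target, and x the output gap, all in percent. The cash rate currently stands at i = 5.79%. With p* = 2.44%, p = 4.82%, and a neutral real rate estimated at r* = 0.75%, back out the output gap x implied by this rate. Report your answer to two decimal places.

-3.22%

0.67 x = 5.79 − 0.75 − 2.44 − 2 × (4.82 − 2.44) = -2.16
x = -2.16 / 0.67 = -3.22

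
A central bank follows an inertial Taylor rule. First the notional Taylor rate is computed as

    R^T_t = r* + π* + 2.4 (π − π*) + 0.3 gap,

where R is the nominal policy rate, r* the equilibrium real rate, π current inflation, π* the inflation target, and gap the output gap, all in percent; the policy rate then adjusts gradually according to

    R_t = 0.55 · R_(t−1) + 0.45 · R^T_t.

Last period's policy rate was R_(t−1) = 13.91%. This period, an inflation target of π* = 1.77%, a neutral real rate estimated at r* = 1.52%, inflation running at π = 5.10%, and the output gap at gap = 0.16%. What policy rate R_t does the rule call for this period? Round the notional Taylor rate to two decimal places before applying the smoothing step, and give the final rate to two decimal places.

12.75%

R^T_t = 1.52 + 1.77 + 2.4 × (5.10 − 1.77) + 0.3 × 0.16
   = 1.52 + 1.77 + 7.992 + 0.048 = 11.33
R_t = 0.55 × 13.91 + 0.45 × 11.33 = 7.6505 + 5.0985 = 12.75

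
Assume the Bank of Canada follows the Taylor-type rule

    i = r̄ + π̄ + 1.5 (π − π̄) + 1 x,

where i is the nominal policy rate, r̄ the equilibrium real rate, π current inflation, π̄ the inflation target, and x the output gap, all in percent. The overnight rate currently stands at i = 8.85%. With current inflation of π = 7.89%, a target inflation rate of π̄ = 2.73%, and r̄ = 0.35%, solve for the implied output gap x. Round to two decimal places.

1 x = 8.85 − 0.35 − 2.73 − 1.5 × (7.89 − 2.73) = -1.97
x = -1.97 / 1 = -1.97

-1.97%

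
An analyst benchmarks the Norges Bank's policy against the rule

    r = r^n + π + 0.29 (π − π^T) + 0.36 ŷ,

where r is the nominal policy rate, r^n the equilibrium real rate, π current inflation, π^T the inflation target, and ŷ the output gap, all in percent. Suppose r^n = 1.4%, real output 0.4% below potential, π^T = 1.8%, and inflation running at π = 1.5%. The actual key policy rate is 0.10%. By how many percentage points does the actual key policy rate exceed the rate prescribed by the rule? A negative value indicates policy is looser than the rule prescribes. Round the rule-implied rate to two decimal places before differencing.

-2.57 pp

Output 0.4% below potential → ŷ = -0.4.
r = 1.4 + 1.5 + 0.29 × (1.5 − 1.8) + 0.36 × (-0.4)
   = 1.4 + 1.5 − 0.087 − 0.144 = 2.67
Deviation = 0.10 − 2.67 = -2.57 pp.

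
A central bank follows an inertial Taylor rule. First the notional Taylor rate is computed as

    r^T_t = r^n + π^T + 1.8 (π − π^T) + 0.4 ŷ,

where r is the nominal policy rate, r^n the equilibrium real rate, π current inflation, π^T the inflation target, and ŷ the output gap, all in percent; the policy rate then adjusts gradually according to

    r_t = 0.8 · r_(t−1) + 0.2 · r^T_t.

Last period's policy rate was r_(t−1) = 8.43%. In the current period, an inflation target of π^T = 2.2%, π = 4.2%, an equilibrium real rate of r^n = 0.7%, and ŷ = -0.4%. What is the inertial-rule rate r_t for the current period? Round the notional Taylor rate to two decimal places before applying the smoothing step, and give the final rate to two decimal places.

r^T_t = 0.7 + 2.2 + 1.8 × (4.2 − 2.2) + 0.4 × (-0.4)
   = 0.7 + 2.2 + 3.6 − 0.16 = 6.34
r_t = 0.8 × 8.43 + 0.2 × 6.34 = 6.744 + 1.268 = 8.01

8.01%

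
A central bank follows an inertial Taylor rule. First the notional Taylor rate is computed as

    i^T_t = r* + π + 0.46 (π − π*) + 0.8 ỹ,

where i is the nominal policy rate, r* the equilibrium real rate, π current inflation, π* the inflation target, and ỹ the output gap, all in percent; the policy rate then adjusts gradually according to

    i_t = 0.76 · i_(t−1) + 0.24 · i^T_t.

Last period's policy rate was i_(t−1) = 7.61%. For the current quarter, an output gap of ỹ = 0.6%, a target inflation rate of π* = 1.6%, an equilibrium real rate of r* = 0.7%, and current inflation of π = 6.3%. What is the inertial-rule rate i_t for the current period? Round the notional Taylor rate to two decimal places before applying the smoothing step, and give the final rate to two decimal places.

8.10%

i^T_t = 0.7 + 6.3 + 0.46 × (6.3 − 1.6) + 0.8 × 0.6
   = 0.7 + 6.3 + 2.162 + 0.48 = 9.64
i_t = 0.76 × 7.61 + 0.24 × 9.64 = 5.7836 + 2.3136 = 8.10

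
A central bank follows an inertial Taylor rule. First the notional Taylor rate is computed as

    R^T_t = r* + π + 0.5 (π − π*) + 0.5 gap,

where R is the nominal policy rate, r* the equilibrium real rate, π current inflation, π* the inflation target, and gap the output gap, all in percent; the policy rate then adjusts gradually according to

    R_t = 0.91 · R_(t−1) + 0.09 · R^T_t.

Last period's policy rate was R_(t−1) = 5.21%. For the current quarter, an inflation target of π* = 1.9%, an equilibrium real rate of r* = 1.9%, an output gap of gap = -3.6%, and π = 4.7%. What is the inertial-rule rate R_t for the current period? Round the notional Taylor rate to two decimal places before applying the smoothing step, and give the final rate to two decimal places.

5.30%

R^T_t = 1.9 + 4.7 + 0.5 × (4.7 − 1.9) + 0.5 × (-3.6)
   = 1.9 + 4.7 + 1.4 − 1.8 = 6.20
R_t = 0.91 × 5.21 + 0.09 × 6.20 = 4.7411 + 0.558 = 5.30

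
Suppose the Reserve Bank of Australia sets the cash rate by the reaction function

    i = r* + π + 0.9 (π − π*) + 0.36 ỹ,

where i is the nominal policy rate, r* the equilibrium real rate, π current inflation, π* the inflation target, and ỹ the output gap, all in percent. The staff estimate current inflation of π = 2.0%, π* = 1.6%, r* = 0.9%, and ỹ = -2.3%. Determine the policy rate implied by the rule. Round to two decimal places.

2.43%

i = 0.9 + 2.0 + 0.9 × (2.0 − 1.6) + 0.36 × (-2.3)
   = 0.9 + 2 + 0.36 − 0.828 = 2.43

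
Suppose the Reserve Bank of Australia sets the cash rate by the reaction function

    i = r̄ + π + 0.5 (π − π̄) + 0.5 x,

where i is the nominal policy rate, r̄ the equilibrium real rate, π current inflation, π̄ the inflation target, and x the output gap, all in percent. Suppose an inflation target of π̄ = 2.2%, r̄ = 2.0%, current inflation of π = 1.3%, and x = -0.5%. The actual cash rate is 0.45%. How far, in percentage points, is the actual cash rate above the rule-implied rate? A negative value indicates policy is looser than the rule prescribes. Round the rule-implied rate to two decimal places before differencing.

i = 2.0 + 1.3 + 0.5 × (1.3 − 2.2) + 0.5 × (-0.5)
   = 2.0 + 1.3 − 0.45 − 0.25 = 2.60
Deviation = 0.45 − 2.60 = -2.15 pp.

-2.15 pp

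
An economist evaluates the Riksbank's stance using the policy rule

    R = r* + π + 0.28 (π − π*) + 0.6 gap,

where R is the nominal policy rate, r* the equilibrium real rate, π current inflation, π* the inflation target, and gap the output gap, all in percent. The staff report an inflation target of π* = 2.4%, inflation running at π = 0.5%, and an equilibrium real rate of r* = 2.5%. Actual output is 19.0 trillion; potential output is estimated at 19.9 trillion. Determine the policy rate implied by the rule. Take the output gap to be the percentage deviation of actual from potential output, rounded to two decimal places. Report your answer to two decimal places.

Output gap = 100 × (19.0 − 19.9) / 19.9 = -4.52%.
R = 2.50 + 0.50 + 0.28 × (0.50 − 2.40) + 0.6 × (-4.52)
   = 2.50 + 0.5 − 0.532 − 2.712 = -0.24

-0.24%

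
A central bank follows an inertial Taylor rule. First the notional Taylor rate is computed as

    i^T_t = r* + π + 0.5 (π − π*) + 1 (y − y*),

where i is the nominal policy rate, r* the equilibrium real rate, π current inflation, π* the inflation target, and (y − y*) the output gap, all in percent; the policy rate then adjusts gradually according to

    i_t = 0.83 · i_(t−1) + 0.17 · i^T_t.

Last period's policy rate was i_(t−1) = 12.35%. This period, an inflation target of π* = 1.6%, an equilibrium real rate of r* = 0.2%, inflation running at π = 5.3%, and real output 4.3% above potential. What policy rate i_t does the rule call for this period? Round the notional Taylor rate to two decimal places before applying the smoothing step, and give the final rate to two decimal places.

Output 4.3% above potential → (y − y*) = 4.3.
i^T_t = 0.2 + 5.3 + 0.5 × (5.3 − 1.6) + 1 × 4.3
   = 0.2 + 5.3 + 1.85 + 4.3 = 11.65
i_t = 0.83 × 12.35 + 0.17 × 11.65 = 10.2505 + 1.9805 = 12.23

12.23%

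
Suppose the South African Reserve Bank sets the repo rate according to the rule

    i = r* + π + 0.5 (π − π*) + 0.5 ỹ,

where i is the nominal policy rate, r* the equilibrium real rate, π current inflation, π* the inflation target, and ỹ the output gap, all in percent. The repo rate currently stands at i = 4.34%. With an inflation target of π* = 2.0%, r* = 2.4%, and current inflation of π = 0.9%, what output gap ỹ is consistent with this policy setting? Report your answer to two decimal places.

0.5 ỹ = 4.34 − 2.4 − 0.9 − 0.5 × (0.9 − 2.0) = 1.59
ỹ = 1.59 / 0.5 = 3.18

3.18%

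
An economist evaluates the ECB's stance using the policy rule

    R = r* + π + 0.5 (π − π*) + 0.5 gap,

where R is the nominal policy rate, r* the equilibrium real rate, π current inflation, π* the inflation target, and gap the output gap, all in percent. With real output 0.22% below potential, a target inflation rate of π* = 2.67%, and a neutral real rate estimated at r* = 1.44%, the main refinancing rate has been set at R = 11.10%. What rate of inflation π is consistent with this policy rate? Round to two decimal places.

7.40%

Output 0.22% below potential → gap = -0.22.
Collecting π: R = r* + (1 + 0.5) π − 0.5 π* + 0.5 gap
1.5 π = 11.10 − 1.44 + 0.5 × 2.67 − 0.5 × (-0.22) = 11.105
π = 11.105 / 1.5 = 7.40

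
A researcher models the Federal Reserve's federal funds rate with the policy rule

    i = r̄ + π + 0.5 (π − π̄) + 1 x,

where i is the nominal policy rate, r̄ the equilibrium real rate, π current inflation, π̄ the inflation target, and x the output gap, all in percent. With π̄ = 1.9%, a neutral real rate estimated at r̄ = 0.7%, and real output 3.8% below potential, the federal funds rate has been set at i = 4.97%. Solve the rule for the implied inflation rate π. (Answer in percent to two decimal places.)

Output 3.8% below potential → x = -3.8.
Collecting π: i = r̄ + (1 + 0.5) π − 0.5 π̄ + 1 x
1.5 π = 4.97 − 0.7 + 0.5 × 1.9 − 1 × (-3.8) = 9.02
π = 9.02 / 1.5 = 6.01

6.01%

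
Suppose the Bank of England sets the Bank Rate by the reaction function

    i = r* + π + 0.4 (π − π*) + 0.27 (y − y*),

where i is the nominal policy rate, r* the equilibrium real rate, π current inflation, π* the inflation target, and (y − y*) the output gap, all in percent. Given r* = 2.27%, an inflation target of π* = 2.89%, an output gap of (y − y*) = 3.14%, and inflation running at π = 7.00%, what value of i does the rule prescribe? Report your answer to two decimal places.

i = 2.27 + 7.00 + 0.4 × (7.00 − 2.89) + 0.27 × 3.14
   = 2.27 + 7 + 1.644 + 0.8478 = 11.76

11.76%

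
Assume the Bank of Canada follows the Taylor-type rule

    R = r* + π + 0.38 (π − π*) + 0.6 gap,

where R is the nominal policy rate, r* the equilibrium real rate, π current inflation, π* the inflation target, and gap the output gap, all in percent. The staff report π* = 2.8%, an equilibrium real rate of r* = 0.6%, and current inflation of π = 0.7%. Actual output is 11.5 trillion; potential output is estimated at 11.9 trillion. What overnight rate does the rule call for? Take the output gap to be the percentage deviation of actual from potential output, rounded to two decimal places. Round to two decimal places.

Output gap = 100 × (11.5 − 11.9) / 11.9 = -3.36%.
R = 0.60 + 0.70 + 0.38 × (0.70 − 2.80) + 0.6 × (-3.36)
   = 0.60 + 0.7 − 0.798 − 2.016 = -1.51

-1.51%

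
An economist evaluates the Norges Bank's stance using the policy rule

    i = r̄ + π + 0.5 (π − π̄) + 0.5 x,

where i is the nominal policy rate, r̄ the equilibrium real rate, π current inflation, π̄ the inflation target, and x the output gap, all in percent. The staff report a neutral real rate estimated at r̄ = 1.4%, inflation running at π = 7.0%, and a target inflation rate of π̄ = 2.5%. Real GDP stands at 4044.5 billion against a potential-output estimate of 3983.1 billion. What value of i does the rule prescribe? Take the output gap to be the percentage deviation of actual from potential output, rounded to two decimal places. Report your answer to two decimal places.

Output gap = 100 × (4044.5 − 3983.1) / 3983.1 = 1.54%.
i = 1.40 + 7.00 + 0.5 × (7.00 − 2.50) + 0.5 × 1.54
   = 1.40 + 7 + 2.25 + 0.77 = 11.42

11.42%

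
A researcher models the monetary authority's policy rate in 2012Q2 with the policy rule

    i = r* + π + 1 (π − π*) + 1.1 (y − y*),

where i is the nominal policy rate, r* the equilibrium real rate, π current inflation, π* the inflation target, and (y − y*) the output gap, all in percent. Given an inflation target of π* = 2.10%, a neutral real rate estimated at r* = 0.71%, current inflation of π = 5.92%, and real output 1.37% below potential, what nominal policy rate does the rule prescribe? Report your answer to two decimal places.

Output 1.37% below potential → (y − y*) = -1.37.
i = 0.71 + 5.92 + 1 × (5.92 − 2.10) + 1.1 × (-1.37)
   = 0.71 + 5.92 + 3.82 − 1.507 = 8.94

8.94%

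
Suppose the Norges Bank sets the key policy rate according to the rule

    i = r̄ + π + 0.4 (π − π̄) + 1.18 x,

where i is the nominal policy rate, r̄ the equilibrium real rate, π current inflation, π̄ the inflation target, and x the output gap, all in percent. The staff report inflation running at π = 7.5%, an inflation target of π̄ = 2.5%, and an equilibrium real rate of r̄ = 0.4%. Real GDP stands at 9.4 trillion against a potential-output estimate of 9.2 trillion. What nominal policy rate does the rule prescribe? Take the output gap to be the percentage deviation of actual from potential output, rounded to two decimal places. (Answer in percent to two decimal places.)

12.46%

Output gap = 100 × (9.4 − 9.2) / 9.2 = 2.17%.
i = 0.40 + 7.50 + 0.4 × (7.50 − 2.50) + 1.18 × 2.17
   = 0.40 + 7.5 + 2 + 2.5606 = 12.46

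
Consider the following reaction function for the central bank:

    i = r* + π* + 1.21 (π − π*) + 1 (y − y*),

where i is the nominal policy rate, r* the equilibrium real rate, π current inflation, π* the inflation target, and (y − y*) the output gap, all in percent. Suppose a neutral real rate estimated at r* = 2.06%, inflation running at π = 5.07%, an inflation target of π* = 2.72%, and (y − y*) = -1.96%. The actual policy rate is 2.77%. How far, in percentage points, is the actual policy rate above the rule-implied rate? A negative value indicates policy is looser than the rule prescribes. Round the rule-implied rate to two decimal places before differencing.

i = 2.06 + 2.72 + 1.21 × (5.07 − 2.72) + 1 × (-1.96)
   = 2.06 + 2.72 + 2.8435 − 1.96 = 5.66
Deviation = 2.77 − 5.66 = -2.89 pp.

-2.89 pp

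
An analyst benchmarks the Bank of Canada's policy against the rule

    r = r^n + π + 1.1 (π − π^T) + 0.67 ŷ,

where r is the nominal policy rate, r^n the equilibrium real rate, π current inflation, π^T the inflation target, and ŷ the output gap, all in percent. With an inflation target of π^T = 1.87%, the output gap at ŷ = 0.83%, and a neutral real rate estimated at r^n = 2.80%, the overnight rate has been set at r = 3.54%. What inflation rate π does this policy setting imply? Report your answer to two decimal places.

1.07%

Collecting π: r = r^n + (1 + 1.1) π − 1.1 π^T + 0.67 ŷ
2.1 π = 3.54 − 2.80 + 1.1 × 1.87 − 0.67 × 0.83 = 2.2409
π = 2.2409 / 2.1 = 1.07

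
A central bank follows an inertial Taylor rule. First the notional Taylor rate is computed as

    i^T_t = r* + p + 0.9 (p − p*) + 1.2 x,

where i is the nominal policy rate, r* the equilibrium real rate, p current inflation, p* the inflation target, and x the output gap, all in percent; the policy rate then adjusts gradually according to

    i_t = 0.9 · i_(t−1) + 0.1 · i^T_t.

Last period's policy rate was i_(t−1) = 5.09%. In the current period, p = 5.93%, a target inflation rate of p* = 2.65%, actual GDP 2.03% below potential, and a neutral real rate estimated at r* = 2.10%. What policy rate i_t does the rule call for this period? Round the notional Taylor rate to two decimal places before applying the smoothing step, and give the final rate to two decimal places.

Output 2.03% below potential → x = -2.03.
i^T_t = 2.10 + 5.93 + 0.9 × (5.93 − 2.65) + 1.2 × (-2.03)
   = 2.10 + 5.93 + 2.952 − 2.436 = 8.55
i_t = 0.9 × 5.09 + 0.1 × 8.55 = 4.581 + 0.855 = 5.44

5.44%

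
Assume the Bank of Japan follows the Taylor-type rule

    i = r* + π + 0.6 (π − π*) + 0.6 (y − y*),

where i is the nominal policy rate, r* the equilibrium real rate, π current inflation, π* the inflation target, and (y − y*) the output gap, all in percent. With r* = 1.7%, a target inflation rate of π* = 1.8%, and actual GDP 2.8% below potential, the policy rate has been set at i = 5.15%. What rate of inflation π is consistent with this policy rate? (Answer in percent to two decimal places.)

3.88%

Output 2.8% below potential → (y − y*) = -2.8.
Collecting π: i = r* + (1 + 0.6) π − 0.6 π* + 0.6 (y − y*)
1.6 π = 5.15 − 1.7 + 0.6 × 1.8 − 0.6 × (-2.8) = 6.21
π = 6.21 / 1.6 = 3.88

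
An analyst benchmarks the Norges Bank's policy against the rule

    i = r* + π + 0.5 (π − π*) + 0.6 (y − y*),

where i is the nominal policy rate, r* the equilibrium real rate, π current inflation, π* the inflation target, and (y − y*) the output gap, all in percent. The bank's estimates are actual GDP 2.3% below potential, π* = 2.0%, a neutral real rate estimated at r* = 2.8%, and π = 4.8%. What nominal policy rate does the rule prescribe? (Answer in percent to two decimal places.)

7.62%

Output 2.3% below potential → (y − y*) = -2.3.
i = 2.8 + 4.8 + 0.5 × (4.8 − 2.0) + 0.6 × (-2.3)
   = 2.8 + 4.8 + 1.4 − 1.38 = 7.62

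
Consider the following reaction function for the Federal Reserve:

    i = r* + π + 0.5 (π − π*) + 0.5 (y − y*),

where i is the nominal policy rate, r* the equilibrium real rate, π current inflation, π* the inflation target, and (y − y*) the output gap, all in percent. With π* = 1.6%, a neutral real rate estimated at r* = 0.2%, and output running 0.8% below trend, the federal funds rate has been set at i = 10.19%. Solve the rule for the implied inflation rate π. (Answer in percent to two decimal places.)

7.46%

Output 0.8% below potential → (y − y*) = -0.8.
Collecting π: i = r* + (1 + 0.5) π − 0.5 π* + 0.5 (y − y*)
1.5 π = 10.19 − 0.2 + 0.5 × 1.6 − 0.5 × (-0.8) = 11.19
π = 11.19 / 1.5 = 7.46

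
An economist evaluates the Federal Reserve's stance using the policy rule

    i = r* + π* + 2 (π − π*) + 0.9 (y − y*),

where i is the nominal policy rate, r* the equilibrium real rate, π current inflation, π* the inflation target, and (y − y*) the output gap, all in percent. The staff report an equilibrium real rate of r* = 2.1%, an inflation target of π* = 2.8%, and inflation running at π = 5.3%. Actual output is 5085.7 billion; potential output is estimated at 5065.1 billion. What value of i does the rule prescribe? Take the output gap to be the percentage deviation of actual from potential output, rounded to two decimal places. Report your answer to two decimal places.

10.27%

Output gap = 100 × (5085.7 − 5065.1) / 5065.1 = 0.41%.
i = 2.10 + 2.80 + 2 × (5.30 − 2.80) + 0.9 × 0.41
   = 2.10 + 2.8 + 5 + 0.369 = 10.27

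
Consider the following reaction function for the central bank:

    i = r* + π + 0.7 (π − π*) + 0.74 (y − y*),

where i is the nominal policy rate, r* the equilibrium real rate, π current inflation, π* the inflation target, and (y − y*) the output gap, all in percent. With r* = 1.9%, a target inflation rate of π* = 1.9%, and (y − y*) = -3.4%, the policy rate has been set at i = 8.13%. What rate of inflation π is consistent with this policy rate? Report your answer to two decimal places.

Collecting π: i = r* + (1 + 0.7) π − 0.7 π* + 0.74 (y − y*)
1.7 π = 8.13 − 1.9 + 0.7 × 1.9 − 0.74 × (-3.4) = 10.076
π = 10.076 / 1.7 = 5.93

5.93%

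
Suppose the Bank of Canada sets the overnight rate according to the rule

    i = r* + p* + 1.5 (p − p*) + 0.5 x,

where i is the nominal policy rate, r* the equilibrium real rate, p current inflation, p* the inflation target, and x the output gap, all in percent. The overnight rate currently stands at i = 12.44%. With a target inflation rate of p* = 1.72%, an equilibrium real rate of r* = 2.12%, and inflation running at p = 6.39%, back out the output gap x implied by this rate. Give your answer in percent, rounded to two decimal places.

3.19%

0.5 x = 12.44 − 2.12 − 1.72 − 1.5 × (6.39 − 1.72) = 1.595
x = 1.595 / 0.5 = 3.19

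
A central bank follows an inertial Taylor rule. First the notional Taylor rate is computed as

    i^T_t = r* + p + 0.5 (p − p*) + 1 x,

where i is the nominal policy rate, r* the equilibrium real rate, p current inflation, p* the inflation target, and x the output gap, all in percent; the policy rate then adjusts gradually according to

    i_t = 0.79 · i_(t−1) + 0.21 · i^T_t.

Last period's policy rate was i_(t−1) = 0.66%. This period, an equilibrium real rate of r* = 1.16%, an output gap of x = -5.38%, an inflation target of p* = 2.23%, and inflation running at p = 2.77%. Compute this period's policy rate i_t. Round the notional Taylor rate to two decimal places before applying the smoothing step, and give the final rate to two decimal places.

0.27%

i^T_t = 1.16 + 2.77 + 0.5 × (2.77 − 2.23) + 1 × (-5.38)
   = 1.16 + 2.77 + 0.27 − 5.38 = -1.18
i_t = 0.79 × 0.66 + 0.21 × (-1.18) = 0.5214 − 0.2478 = 0.27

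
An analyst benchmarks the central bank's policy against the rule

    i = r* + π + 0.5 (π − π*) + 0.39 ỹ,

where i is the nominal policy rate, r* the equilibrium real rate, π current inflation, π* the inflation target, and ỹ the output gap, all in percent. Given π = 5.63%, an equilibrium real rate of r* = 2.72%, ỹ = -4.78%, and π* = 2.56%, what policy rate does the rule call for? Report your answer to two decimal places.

i = 2.72 + 5.63 + 0.5 × (5.63 − 2.56) + 0.39 × (-4.78)
   = 2.72 + 5.63 + 1.535 − 1.8642 = 8.02

8.02%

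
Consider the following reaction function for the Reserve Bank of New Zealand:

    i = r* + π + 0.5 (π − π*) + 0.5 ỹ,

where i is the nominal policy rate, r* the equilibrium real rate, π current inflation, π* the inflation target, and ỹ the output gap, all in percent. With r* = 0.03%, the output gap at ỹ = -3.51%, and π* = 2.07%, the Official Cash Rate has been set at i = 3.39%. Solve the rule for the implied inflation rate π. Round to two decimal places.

Collecting π: i = r* + (1 + 0.5) π − 0.5 π* + 0.5 ỹ
1.5 π = 3.39 − 0.03 + 0.5 × 2.07 − 0.5 × (-3.51) = 6.15
π = 6.15 / 1.5 = 4.10

4.10%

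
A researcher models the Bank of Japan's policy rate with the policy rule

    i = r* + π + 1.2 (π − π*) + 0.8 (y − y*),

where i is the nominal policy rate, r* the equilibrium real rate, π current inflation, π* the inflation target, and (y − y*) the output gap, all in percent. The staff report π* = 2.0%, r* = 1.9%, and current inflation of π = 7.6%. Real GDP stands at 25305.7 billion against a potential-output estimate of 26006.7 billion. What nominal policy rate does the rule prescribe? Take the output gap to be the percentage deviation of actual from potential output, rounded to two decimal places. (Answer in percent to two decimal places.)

14.06%

Output gap = 100 × (25305.7 − 26006.7) / 26006.7 = -2.70%.
i = 1.90 + 7.60 + 1.2 × (7.60 − 2.00) + 0.8 × (-2.70)
   = 1.90 + 7.6 + 6.72 − 2.16 = 14.06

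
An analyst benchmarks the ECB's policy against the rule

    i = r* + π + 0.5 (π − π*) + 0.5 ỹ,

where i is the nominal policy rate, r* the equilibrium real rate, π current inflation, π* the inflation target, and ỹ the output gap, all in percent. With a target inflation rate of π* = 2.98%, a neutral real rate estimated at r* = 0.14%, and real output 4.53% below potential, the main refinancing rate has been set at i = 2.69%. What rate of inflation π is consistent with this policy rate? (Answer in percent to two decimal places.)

Output 4.53% below potential → ỹ = -4.53.
Collecting π: i = r* + (1 + 0.5) π − 0.5 π* + 0.5 ỹ
1.5 π = 2.69 − 0.14 + 0.5 × 2.98 − 0.5 × (-4.53) = 6.305
π = 6.305 / 1.5 = 4.20

4.20%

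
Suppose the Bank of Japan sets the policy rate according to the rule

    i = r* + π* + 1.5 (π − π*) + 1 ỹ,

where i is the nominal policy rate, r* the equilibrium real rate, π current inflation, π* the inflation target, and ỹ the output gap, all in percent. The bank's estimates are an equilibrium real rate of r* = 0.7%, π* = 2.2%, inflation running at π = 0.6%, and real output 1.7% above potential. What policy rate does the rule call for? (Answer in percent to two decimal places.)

2.20%

Output 1.7% above potential → ỹ = 1.7.
i = 0.7 + 2.2 + 1.5 × (0.6 − 2.2) + 1 × 1.7
   = 0.7 + 2.2 − 2.4 + 1.7 = 2.20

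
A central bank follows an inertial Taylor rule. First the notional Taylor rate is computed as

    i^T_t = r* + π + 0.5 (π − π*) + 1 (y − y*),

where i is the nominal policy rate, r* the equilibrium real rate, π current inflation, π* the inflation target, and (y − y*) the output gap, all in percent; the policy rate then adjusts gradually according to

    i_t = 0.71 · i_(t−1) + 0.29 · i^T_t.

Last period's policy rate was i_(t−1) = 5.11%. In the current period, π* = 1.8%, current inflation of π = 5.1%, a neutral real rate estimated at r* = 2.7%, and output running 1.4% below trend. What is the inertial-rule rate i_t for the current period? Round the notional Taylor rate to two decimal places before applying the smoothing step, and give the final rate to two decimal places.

Output 1.4% below potential → (y − y*) = -1.4.
i^T_t = 2.7 + 5.1 + 0.5 × (5.1 − 1.8) + 1 × (-1.4)
   = 2.7 + 5.1 + 1.65 − 1.4 = 8.05
i_t = 0.71 × 5.11 + 0.29 × 8.05 = 3.6281 + 2.3345 = 5.96

5.96%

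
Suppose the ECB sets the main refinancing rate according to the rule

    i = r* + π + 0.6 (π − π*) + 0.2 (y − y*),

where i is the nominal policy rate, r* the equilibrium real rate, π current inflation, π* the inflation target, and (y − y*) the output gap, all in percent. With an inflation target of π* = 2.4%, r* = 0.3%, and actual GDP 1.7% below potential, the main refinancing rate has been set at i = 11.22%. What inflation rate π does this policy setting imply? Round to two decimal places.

Output 1.7% below potential → (y − y*) = -1.7.
Collecting π: i = r* + (1 + 0.6) π − 0.6 π* + 0.2 (y − y*)
1.6 π = 11.22 − 0.3 + 0.6 × 2.4 − 0.2 × (-1.7) = 12.7
π = 12.7 / 1.6 = 7.94

7.94%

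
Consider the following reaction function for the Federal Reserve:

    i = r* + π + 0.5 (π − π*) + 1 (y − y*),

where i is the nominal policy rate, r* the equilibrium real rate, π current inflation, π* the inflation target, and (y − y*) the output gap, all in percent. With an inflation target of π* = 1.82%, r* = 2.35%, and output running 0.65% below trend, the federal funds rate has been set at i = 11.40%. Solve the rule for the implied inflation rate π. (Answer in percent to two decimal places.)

Output 0.65% below potential → (y − y*) = -0.65.
Collecting π: i = r* + (1 + 0.5) π − 0.5 π* + 1 (y − y*)
1.5 π = 11.40 − 2.35 + 0.5 × 1.82 − 1 × (-0.65) = 10.61
π = 10.61 / 1.5 = 7.07

7.07%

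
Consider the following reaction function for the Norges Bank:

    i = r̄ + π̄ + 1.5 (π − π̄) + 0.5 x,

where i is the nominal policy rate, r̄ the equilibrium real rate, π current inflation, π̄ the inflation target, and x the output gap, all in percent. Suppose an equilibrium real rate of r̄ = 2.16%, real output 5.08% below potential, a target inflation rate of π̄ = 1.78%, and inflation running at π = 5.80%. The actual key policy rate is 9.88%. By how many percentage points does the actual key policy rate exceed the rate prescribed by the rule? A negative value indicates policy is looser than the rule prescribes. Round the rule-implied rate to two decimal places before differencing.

2.45 pp

Output 5.08% below potential → x = -5.08.
i = 2.16 + 1.78 + 1.5 × (5.80 − 1.78) + 0.5 × (-5.08)
   = 2.16 + 1.78 + 6.03 − 2.54 = 7.43
Deviation = 9.88 − 7.43 = 2.45 pp.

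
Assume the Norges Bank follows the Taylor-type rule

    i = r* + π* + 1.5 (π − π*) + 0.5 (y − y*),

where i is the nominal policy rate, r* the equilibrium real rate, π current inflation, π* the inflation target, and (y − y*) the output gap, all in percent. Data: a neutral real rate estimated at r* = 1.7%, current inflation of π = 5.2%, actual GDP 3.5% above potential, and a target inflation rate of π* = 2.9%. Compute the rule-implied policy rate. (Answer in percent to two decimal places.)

Output 3.5% above potential → (y − y*) = 3.5.
i = 1.7 + 2.9 + 1.5 × (5.2 − 2.9) + 0.5 × 3.5
   = 1.7 + 2.9 + 3.45 + 1.75 = 9.80

9.80%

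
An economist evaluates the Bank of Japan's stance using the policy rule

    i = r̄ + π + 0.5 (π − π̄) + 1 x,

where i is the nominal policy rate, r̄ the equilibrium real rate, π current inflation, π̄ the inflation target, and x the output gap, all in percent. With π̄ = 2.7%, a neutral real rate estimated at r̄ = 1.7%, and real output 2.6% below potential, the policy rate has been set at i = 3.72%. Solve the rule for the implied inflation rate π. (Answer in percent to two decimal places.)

3.98%

Output 2.6% below potential → x = -2.6.
Collecting π: i = r̄ + (1 + 0.5) π − 0.5 π̄ + 1 x
1.5 π = 3.72 − 1.7 + 0.5 × 2.7 − 1 × (-2.6) = 5.97
π = 5.97 / 1.5 = 3.98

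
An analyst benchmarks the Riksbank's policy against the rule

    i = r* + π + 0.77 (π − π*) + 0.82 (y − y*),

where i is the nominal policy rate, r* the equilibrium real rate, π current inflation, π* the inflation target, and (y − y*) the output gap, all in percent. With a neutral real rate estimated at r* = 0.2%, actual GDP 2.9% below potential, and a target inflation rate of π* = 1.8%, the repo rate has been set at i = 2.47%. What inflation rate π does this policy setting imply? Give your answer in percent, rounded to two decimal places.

3.41%

Output 2.9% below potential → (y − y*) = -2.9.
Collecting π: i = r* + (1 + 0.77) π − 0.77 π* + 0.82 (y − y*)
1.77 π = 2.47 − 0.2 + 0.77 × 1.8 − 0.82 × (-2.9) = 6.034
π = 6.034 / 1.77 = 3.41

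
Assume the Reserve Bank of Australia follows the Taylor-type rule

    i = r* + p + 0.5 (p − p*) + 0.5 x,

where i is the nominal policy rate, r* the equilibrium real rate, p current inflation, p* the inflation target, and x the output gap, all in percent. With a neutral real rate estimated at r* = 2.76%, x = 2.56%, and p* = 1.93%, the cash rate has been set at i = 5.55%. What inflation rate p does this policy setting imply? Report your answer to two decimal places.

Collecting p: i = r* + (1 + 0.5) p − 0.5 p* + 0.5 x
1.5 p = 5.55 − 2.76 + 0.5 × 1.93 − 0.5 × 2.56 = 2.475
p = 2.475 / 1.5 = 1.65

1.65%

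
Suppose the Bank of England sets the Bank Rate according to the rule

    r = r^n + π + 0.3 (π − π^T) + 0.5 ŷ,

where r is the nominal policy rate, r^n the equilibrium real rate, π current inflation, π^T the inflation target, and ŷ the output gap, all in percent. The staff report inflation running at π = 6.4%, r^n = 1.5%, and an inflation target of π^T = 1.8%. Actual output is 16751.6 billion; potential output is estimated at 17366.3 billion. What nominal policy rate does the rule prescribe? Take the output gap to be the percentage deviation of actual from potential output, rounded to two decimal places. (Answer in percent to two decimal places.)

Output gap = 100 × (16751.6 − 17366.3) / 17366.3 = -3.54%.
r = 1.50 + 6.40 + 0.3 × (6.40 − 1.80) + 0.5 × (-3.54)
   = 1.50 + 6.4 + 1.38 − 1.77 = 7.51

7.51%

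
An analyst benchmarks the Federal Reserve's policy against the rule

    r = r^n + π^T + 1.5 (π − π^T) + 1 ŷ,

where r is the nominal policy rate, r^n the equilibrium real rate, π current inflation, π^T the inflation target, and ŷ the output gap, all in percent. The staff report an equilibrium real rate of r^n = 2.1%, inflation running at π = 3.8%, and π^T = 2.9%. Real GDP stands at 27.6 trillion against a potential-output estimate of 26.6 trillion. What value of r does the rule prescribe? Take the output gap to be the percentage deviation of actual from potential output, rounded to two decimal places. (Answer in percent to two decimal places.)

Output gap = 100 × (27.6 − 26.6) / 26.6 = 3.76%.
r = 2.10 + 2.90 + 1.5 × (3.80 − 2.90) + 1 × 3.76
   = 2.10 + 2.9 + 1.35 + 3.76 = 10.11

10.11%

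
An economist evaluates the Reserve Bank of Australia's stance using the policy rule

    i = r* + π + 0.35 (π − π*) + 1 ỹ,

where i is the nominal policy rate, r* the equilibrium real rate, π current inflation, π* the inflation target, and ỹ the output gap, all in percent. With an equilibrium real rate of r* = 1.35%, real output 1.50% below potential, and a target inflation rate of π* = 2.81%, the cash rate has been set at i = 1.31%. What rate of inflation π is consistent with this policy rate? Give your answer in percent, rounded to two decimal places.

Output 1.50% below potential → ỹ = -1.50.
Collecting π: i = r* + (1 + 0.35) π − 0.35 π* + 1 ỹ
1.35 π = 1.31 − 1.35 + 0.35 × 2.81 − 1 × (-1.50) = 2.4435
π = 2.4435 / 1.35 = 1.81

1.81%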